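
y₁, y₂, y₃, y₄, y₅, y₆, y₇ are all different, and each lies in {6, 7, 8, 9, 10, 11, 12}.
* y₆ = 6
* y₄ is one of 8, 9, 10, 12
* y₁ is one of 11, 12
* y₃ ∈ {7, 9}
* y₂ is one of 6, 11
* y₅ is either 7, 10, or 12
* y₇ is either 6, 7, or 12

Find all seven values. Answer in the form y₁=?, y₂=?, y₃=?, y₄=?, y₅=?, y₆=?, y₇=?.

y₁=12, y₂=11, y₃=9, y₄=8, y₅=10, y₆=6, y₇=7

y₆ must be 6 (only option left). Eliminate 6 elsewhere: y₂, y₇.
y₂ has just one choice, so y₂ = 11. Remove 11 from y₁.
That leaves y₁ = 12. Remove 12 from y₄, y₅, y₇.
y₇'s domain is down to {7}, so y₇ = 7. Eliminate 7 elsewhere: y₃, y₅.
That leaves y₃ = 9. Eliminate 9 elsewhere: y₄.
y₅ has just one choice, so y₅ = 10. So y₄ can't be 10.
y₄ has just one choice, so y₄ = 8.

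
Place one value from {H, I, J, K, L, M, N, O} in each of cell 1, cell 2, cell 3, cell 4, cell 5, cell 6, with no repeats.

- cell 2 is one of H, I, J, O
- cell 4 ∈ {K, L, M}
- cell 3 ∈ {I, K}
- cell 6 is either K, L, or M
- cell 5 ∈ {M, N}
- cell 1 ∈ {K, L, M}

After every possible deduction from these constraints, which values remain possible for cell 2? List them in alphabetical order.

cell 1, cell 4, cell 6 between them cover only {K, L, M} — a naked triple. Remove those values from cell 3, cell 5.
cell 3 has just one choice, so cell 3 = I. So cell 2 can't be I.
cell 5 must be N (only option left).
No further eliminations apply; cell 2 can still be any of H, J, O.

H, J, O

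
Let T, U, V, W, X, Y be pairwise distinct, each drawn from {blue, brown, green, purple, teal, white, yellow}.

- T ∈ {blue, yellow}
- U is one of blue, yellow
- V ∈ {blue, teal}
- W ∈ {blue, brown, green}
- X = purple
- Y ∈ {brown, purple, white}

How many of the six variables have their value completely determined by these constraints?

2

X's domain is down to {purple}, so X = purple. So Y can't be purple.
T and U between them cover only {blue, yellow} — a naked pair. Remove those values from V, W.
V must be teal (only option left).
Determined: V=teal, X=purple. The other variables each still have more than one consistent value. That makes 2.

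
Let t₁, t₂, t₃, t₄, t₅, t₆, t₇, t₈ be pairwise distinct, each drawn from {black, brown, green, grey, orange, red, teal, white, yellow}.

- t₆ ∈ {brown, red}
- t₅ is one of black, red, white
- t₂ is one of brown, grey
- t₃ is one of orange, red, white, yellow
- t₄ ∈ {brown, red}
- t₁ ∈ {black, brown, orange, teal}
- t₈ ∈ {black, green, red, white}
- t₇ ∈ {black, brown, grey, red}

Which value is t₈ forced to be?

t₄ and t₆ between them cover only {brown, red} — a naked pair. Remove those values from t₁, t₂, t₃, t₅, t₇, t₈.
t₂ has just one choice, so t₂ = grey. Remove grey from t₇.
t₇ has just one choice, so t₇ = black. Strike black from t₁, t₅, t₈.
t₅ must be white (only option left). Remove white from t₃, t₈.
So t₈ = green.

green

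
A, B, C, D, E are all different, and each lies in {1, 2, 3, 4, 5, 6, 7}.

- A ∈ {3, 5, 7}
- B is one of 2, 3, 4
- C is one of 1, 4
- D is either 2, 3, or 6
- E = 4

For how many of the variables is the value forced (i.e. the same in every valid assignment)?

E's domain is down to {4}, so E = 4. Remove 4 from B, C.
That leaves C = 1.
Determined: C=1, E=4. The other variables each still have more than one consistent value. That makes 2.

2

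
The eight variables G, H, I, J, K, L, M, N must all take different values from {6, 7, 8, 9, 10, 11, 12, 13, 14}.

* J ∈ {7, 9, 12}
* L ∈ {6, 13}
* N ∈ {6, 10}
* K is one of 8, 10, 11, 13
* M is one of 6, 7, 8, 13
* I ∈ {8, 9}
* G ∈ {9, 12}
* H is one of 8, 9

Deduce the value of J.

7

The 8 variables together cover exactly {6, 7, 8, 9, 10, 11, 12, 13} — 8 values for 8 variables — and 11 appears only in K's list, so K = 11.
The 7 still-open variables together cover exactly {6, 7, 8, 9, 10, 12, 13} — 7 values for 7 variables — and 10 appears only in N's list, so N = 10.
The 2 variables H and I are confined to {8, 9}, which locks those values in; drop them from G, J, M.
That leaves G = 12. Eliminate 12 elsewhere: J.
So J = 7.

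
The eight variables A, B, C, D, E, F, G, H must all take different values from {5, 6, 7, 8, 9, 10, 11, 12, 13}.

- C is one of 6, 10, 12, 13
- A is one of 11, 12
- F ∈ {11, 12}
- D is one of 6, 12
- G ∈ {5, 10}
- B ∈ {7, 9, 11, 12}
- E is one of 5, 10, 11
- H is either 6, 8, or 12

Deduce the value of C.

A and F share exactly the 2 values {11, 12}; by pigeonhole those values go to them, so strike 11, 12 from B, C, D, E, H.
D has just one choice, so D = 6. Strike 6 from C, H.
H has just one choice, so H = 8.
The 2 variables E and G are confined to {5, 10}, which locks those values in; drop them from C.
So C = 13.

13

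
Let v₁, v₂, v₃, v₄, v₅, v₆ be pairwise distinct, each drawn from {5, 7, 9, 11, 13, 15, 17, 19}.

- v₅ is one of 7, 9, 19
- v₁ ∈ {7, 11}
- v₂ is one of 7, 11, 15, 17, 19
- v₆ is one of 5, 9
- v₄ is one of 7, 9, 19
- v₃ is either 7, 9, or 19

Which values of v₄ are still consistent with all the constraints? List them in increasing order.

v₃, v₄, v₅ between them cover only {7, 9, 19} — a naked triple. Remove those values from v₁, v₂, v₆.
v₁ must be 11 (only option left). Strike 11 from v₂.
That leaves v₆ = 5.
No further eliminations apply; v₄ can still be any of 7, 9, 19.

7, 9, 19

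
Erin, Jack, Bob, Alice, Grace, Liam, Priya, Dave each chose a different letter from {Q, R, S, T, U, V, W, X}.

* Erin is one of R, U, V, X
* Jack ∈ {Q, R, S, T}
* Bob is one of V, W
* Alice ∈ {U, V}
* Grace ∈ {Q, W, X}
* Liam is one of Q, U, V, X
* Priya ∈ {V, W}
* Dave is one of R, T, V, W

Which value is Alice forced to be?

The 8 variables draw from only 8 values {Q, R, S, T, U, V, W, X}, so each is used; only Jack can be S, hence Jack = S.
The 7 still-open variables together cover exactly {Q, R, T, U, V, W, X} — 7 values for 7 variables — and T appears only in Dave's list, so Dave = T.
The 6 still-open variables draw from only 6 values {Q, R, U, V, W, X}, so each is used; only Erin can be R, hence Erin = R.
Bob and Priya between them cover only {V, W} — a naked pair. Remove those values from Alice, Grace, Liam.
So Alice = U.

U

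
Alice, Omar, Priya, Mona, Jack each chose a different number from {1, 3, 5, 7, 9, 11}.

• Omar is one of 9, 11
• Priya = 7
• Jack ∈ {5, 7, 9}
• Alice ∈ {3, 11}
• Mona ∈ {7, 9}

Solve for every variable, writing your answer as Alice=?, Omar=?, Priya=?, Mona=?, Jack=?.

Alice=3, Omar=11, Priya=7, Mona=9, Jack=5

Priya must be 7 (only option left). So Mona, Jack can't be 7.
Mona has just one choice, so Mona = 9. Eliminate 9 elsewhere: Omar, Jack.
That leaves Jack = 5.
Omar has just one choice, so Omar = 11. Remove 11 from Alice.
Alice's domain is down to {3}, so Alice = 3.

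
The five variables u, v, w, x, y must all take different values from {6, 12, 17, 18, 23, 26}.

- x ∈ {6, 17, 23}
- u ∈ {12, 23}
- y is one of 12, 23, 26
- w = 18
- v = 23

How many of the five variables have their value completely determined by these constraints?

v must be 23 (only option left). Remove 23 from u, x, y.
w has just one choice, so w = 18.
u must be 12 (only option left). So y can't be 12.
y's domain is down to {26}, so y = 26.
Determined: u=12, v=23, w=18, y=26. The other variables each still have more than one consistent value. That makes 4.

4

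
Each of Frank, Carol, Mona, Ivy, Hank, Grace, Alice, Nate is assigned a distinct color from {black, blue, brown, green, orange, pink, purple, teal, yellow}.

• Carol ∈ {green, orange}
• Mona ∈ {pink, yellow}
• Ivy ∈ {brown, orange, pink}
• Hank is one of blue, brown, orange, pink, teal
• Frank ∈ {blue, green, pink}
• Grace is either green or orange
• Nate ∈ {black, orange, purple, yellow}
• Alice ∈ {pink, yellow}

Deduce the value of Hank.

teal

The 2 variables Carol and Grace are confined to {green, orange}, which locks those values in; drop them from Frank, Ivy, Hank, Nate.
Mona and Alice between them cover only {pink, yellow} — a naked pair. Remove those values from Frank, Ivy, Hank, Nate.
Frank must be blue (only option left). Remove blue from Hank.
Ivy has just one choice, so Ivy = brown. Remove brown from Hank.
So Hank = teal.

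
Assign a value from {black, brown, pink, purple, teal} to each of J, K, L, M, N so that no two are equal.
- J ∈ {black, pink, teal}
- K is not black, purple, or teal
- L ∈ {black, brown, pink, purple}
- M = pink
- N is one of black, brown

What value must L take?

purple

M's domain is down to {pink}, so M = pink. Eliminate pink elsewhere: J, K, L.
K has just one choice, so K = brown. So L, N can't be brown.
N has just one choice, so N = black. Eliminate black elsewhere: J, L.
So L = purple.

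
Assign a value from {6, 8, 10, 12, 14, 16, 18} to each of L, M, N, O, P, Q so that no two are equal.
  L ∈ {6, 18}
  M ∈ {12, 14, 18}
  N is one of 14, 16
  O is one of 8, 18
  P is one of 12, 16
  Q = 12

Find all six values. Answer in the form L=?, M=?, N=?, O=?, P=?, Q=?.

Q's domain is down to {12}, so Q = 12. Eliminate 12 elsewhere: M, P.
P's domain is down to {16}, so P = 16. Strike 16 from N.
N must be 14 (only option left). Strike 14 from M.
M has just one choice, so M = 18. Strike 18 from L, O.
That leaves O = 8.
L has just one choice, so L = 6.

L=6, M=18, N=14, O=8, P=16, Q=12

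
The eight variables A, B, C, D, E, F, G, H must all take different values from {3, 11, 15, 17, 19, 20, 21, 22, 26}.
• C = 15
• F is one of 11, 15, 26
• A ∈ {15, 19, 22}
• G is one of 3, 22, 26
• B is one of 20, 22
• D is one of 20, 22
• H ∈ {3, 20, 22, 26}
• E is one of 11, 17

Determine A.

19

C must be 15 (only option left). Strike 15 from A, F.
The 7 still-open variables together cover exactly {3, 11, 17, 19, 20, 22, 26} — 7 values for 7 variables — and 17 appears only in E's list, so E = 17.
Among the 6 still-open variables, 11 fits only F (and all 6 values in {3, 11, 19, 20, 22, 26} must be used), so F = 11.
The 5 still-open variables together cover exactly {3, 19, 20, 22, 26} — 5 values for 5 variables — and 19 appears only in A's list, so A = 19.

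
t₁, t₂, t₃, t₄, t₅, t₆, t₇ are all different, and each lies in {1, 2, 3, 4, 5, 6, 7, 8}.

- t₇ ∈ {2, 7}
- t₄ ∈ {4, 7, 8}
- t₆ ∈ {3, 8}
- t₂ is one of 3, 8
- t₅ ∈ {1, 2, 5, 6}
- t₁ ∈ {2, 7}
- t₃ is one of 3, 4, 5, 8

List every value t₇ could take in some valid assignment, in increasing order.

The 2 variables t₁ and t₇ are confined to {2, 7}, which locks those values in; drop them from t₄, t₅.
t₂ and t₆ between them cover only {3, 8} — a naked pair. Remove those values from t₃, t₄.
t₄'s domain is down to {4}, so t₄ = 4. So t₃ can't be 4.
t₃'s domain is down to {5}, so t₃ = 5. Remove 5 from t₅.
No further eliminations apply; t₇ can still be any of 2, 7.

2, 7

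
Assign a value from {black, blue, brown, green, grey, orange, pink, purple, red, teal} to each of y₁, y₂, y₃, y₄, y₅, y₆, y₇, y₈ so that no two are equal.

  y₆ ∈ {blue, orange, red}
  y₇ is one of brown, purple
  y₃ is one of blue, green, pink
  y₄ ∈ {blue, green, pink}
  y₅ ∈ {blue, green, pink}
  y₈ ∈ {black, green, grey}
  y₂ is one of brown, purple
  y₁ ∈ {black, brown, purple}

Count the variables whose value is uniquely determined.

The 2 variables y₂ and y₇ are confined to {brown, purple}, which locks those values in; drop them from y₁.
That leaves y₁ = black. Eliminate black elsewhere: y₈.
The 3 variables y₃, y₄, y₅ are confined to {blue, green, pink}, which locks those values in; drop them from y₆, y₈.
That leaves y₈ = grey.
Determined: y₁=black, y₈=grey. The other variables each still have more than one consistent value. That makes 2.

2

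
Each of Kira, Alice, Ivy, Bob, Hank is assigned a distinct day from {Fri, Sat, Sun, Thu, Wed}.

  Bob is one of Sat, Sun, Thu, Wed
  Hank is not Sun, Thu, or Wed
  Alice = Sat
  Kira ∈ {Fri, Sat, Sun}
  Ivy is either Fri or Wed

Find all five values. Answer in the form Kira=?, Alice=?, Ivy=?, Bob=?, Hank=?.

Alice's domain is down to {Sat}, so Alice = Sat. Remove Sat from Kira, Bob, Hank.
Hank has just one choice, so Hank = Fri. Eliminate Fri elsewhere: Kira, Ivy.
Kira must be Sun (only option left). Remove Sun from Bob.
Ivy has just one choice, so Ivy = Wed. Strike Wed from Bob.
Bob must be Thu (only option left).

Kira=Sun, Alice=Sat, Ivy=Wed, Bob=Thu, Hank=Fri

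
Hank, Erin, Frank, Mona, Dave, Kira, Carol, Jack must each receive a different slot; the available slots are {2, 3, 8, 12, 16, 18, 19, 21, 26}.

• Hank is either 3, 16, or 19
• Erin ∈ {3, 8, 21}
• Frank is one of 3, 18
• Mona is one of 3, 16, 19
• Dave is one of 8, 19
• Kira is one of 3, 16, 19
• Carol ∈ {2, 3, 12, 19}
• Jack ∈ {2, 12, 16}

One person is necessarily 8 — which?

Dave

The 8 variables together cover exactly {2, 3, 8, 12, 16, 18, 19, 21} — 8 values for 8 variables — and 18 appears only in Frank's list, so Frank = 18.
The 7 still-open variables together cover exactly {2, 3, 8, 12, 16, 19, 21} — 7 values for 7 variables — and 21 appears only in Erin's list, so Erin = 21.
The 6 still-open variables draw from only 6 values {2, 3, 8, 12, 16, 19}, so each is used; only Dave can be 8, hence Dave = 8.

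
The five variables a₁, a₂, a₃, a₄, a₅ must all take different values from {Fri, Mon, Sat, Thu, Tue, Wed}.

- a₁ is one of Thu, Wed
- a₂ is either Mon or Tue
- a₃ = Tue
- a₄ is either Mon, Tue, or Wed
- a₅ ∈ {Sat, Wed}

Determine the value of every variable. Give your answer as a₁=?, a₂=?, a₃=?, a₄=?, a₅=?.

a₁=Thu, a₂=Mon, a₃=Tue, a₄=Wed, a₅=Sat

a₃ has just one choice, so a₃ = Tue. So a₂, a₄ can't be Tue.
That leaves a₂ = Mon. Strike Mon from a₄.
a₄ must be Wed (only option left). Eliminate Wed elsewhere: a₁, a₅.
a₅ has just one choice, so a₅ = Sat.
a₁'s domain is down to {Thu}, so a₁ = Thu.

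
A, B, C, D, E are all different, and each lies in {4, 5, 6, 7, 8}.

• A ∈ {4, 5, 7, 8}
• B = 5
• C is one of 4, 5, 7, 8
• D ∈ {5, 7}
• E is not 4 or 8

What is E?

6

B has just one choice, so B = 5. Remove 5 from A, C, D, E.
That leaves D = 7. Remove 7 from A, C, E.
So E = 6.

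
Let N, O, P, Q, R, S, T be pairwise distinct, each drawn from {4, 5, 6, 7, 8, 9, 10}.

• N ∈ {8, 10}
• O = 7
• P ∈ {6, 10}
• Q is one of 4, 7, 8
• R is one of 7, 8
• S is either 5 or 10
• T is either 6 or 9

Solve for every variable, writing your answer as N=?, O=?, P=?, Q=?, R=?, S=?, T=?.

O's domain is down to {7}, so O = 7. Eliminate 7 elsewhere: Q, R.
R must be 8 (only option left). So N, Q can't be 8.
That leaves N = 10. Remove 10 from P, S.
P has just one choice, so P = 6. So T can't be 6.
That leaves Q = 4.
S's domain is down to {5}, so S = 5.
That leaves T = 9.

N=10, O=7, P=6, Q=4, R=8, S=5, T=9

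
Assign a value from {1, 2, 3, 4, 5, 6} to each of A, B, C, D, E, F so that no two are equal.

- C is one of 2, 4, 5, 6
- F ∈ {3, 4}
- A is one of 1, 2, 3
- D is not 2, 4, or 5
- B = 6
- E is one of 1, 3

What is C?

B has just one choice, so B = 6. Remove 6 from C, D.
The 5 still-open variables draw from only 5 values {1, 2, 3, 4, 5}, so each is used; only C can be 5, hence C = 5.

5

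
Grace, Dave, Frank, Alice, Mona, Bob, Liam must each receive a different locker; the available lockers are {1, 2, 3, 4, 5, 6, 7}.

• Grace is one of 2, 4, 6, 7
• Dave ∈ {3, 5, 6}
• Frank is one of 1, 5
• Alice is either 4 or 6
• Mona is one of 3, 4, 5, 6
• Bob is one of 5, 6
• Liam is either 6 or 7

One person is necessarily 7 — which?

Liam

The 7 variables together cover exactly {1, 2, 3, 4, 5, 6, 7} — 7 values for 7 variables — and 1 appears only in Frank's list, so Frank = 1.
The 6 still-open variables together cover exactly {2, 3, 4, 5, 6, 7} — 6 values for 6 variables — and 2 appears only in Grace's list, so Grace = 2.
The 5 still-open variables draw from only 5 values {3, 4, 5, 6, 7}, so each is used; only Liam can be 7, hence Liam = 7.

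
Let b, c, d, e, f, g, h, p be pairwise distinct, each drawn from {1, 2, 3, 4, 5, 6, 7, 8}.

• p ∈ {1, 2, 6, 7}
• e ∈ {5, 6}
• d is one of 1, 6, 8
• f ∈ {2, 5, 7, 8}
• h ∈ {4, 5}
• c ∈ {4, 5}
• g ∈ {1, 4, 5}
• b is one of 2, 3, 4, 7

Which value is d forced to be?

The 8 variables together cover exactly {1, 2, 3, 4, 5, 6, 7, 8} — 8 values for 8 variables — and 3 appears only in b's list, so b = 3.
c and h share exactly the 2 values {4, 5}; by pigeonhole those values go to them, so strike 4, 5 from e, f, g.
That leaves e = 6. Strike 6 from d, p.
That leaves g = 1. So d, p can't be 1.
So d = 8.

8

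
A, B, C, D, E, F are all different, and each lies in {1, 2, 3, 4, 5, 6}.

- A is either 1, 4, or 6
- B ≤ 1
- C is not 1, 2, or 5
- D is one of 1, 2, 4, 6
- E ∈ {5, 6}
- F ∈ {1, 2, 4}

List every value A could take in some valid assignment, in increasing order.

4, 6

B must be 1 (only option left). Strike 1 from A, D, F.
The 5 still-open variables draw from only 5 values {2, 3, 4, 5, 6}, so each is used; only C can be 3, hence C = 3.
Among the 4 still-open variables, 5 fits only E (and all 4 values in {2, 4, 5, 6} must be used), so E = 5.
No further eliminations apply; A can still be any of 4, 6.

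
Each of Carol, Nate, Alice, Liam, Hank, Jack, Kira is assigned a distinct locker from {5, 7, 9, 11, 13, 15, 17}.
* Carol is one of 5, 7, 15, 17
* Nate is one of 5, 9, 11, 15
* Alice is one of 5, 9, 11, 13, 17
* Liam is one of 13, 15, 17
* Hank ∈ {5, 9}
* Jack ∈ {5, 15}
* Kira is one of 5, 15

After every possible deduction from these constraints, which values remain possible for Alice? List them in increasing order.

The 7 variables draw from only 7 values {5, 7, 9, 11, 13, 15, 17}, so each is used; only Carol can be 7, hence Carol = 7.
Jack and Kira between them cover only {5, 15} — a naked pair. Remove those values from Nate, Alice, Liam, Hank.
That leaves Hank = 9. Remove 9 from Nate, Alice.
Nate must be 11 (only option left). So Alice can't be 11.
No further eliminations apply; Alice can still be any of 13, 17.

13, 17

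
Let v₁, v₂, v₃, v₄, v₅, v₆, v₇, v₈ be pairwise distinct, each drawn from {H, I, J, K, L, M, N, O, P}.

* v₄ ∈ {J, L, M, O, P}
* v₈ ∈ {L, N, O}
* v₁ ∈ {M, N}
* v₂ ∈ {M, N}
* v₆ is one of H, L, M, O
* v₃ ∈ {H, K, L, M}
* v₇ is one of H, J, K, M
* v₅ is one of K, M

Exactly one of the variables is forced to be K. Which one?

v₅

The 8 variables draw from only 8 values {H, J, K, L, M, N, O, P}, so each is used; only v₄ can be P, hence v₄ = P.
Among the 7 still-open variables, J fits only v₇ (and all 7 values in {H, J, K, L, M, N, O} must be used), so v₇ = J.
v₁ and v₂ between them cover only {M, N} — a naked pair. Remove those values from v₃, v₅, v₆, v₈.
So K goes to v₅.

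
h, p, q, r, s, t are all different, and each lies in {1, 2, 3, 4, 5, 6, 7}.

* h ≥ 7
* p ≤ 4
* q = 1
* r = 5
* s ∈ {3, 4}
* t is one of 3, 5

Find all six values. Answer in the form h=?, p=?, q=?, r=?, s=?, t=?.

h=7, p=2, q=1, r=5, s=4, t=3

h has just one choice, so h = 7.
q's domain is down to {1}, so q = 1. Remove 1 from p.
r's domain is down to {5}, so r = 5. Eliminate 5 elsewhere: t.
That leaves t = 3. Strike 3 from p, s.
s's domain is down to {4}, so s = 4. Eliminate 4 elsewhere: p.
p's domain is down to {2}, so p = 2.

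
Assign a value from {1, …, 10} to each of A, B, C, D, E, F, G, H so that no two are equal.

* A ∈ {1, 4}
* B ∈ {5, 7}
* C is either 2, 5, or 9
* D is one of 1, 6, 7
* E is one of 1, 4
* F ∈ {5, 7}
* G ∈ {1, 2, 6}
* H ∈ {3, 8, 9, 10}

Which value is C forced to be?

9

The 2 variables A and E are confined to {1, 4}, which locks those values in; drop them from D, G.
B and F between them cover only {5, 7} — a naked pair. Remove those values from C, D.
D must be 6 (only option left). Remove 6 from G.
That leaves G = 2. Strike 2 from C.
So C = 9.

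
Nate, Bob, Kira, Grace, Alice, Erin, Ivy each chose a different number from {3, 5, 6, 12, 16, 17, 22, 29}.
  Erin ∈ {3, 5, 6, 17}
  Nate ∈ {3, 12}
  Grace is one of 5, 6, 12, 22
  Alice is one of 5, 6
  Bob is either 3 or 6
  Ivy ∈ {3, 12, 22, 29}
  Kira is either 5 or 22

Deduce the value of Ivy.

29

Among the 7 variables, 17 fits only Erin (and all 7 values in {3, 5, 6, 12, 17, 22, 29} must be used), so Erin = 17.
The 6 still-open variables draw from only 6 values {3, 5, 6, 12, 22, 29}, so each is used; only Ivy can be 29, hence Ivy = 29.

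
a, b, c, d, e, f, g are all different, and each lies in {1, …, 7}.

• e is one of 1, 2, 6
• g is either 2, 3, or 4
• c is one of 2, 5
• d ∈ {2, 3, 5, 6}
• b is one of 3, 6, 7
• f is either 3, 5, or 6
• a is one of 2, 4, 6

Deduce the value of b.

The 7 variables together cover exactly {1, 2, 3, 4, 5, 6, 7} — 7 values for 7 variables — and 1 appears only in e's list, so e = 1.
The 6 still-open variables draw from only 6 values {2, 3, 4, 5, 6, 7}, so each is used; only b can be 7, hence b = 7.

7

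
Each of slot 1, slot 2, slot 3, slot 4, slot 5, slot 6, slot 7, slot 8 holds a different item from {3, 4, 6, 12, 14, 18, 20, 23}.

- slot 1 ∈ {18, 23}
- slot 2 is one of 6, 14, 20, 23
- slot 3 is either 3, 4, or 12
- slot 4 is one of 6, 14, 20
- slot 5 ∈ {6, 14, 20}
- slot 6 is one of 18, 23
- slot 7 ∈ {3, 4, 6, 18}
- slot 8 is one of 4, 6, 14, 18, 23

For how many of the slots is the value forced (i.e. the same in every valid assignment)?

3

The 8 variables together cover exactly {3, 4, 6, 12, 14, 18, 20, 23} — 8 values for 8 variables — and 12 appears only in slot 3's list, so slot 3 = 12.
The 7 still-open variables draw from only 7 values {3, 4, 6, 14, 18, 20, 23}, so each is used; only slot 7 can be 3, hence slot 7 = 3.
Among the 6 still-open variables, 4 fits only slot 8 (and all 6 values in {4, 6, 14, 18, 20, 23} must be used), so slot 8 = 4.
slot 1 and slot 6 between them cover only {18, 23} — a naked pair. Remove those values from slot 2.
Determined: slot 3=12, slot 7=3, slot 8=4. The other slots each still have more than one consistent value. That makes 3.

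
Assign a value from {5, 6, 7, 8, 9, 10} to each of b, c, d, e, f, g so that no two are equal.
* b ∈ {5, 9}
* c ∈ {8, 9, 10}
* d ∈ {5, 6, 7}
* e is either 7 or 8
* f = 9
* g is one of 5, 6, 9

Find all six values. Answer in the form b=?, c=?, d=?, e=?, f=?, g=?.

b=5, c=10, d=7, e=8, f=9, g=6

f's domain is down to {9}, so f = 9. Remove 9 from b, c, g.
b has just one choice, so b = 5. Strike 5 from d, g.
g has just one choice, so g = 6. Eliminate 6 elsewhere: d.
d has just one choice, so d = 7. So e can't be 7.
e has just one choice, so e = 8. Remove 8 from c.
c's domain is down to {10}, so c = 10.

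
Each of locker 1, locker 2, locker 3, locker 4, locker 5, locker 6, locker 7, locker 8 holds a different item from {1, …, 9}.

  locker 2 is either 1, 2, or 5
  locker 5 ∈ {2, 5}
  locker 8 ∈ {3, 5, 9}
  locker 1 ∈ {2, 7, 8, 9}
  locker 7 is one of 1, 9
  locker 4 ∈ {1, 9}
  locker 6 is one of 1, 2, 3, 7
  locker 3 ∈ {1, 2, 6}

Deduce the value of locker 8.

The 8 variables together cover exactly {1, 2, 3, 5, 6, 7, 8, 9} — 8 values for 8 variables — and 6 appears only in locker 3's list, so locker 3 = 6.
The 7 still-open variables together cover exactly {1, 2, 3, 5, 7, 8, 9} — 7 values for 7 variables — and 8 appears only in locker 1's list, so locker 1 = 8.
Among the 6 still-open variables, 7 fits only locker 6 (and all 6 values in {1, 2, 3, 5, 7, 9} must be used), so locker 6 = 7.
The 5 still-open variables together cover exactly {1, 2, 3, 5, 9} — 5 values for 5 variables — and 3 appears only in locker 8's list, so locker 8 = 3.

3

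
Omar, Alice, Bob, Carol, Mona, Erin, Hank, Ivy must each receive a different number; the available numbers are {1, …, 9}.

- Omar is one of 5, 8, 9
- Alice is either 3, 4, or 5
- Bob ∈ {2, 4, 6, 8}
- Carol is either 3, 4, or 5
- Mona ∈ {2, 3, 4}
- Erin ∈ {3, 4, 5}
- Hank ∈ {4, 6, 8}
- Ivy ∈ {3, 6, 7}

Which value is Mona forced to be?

2

Among the 8 variables, 7 fits only Ivy (and all 8 values in {2, 3, 4, 5, 6, 7, 8, 9} must be used), so Ivy = 7.
The 7 still-open variables draw from only 7 values {2, 3, 4, 5, 6, 8, 9}, so each is used; only Omar can be 9, hence Omar = 9.
Alice, Carol, Erin between them cover only {3, 4, 5} — a naked triple. Remove those values from Bob, Mona, Hank.
So Mona = 2.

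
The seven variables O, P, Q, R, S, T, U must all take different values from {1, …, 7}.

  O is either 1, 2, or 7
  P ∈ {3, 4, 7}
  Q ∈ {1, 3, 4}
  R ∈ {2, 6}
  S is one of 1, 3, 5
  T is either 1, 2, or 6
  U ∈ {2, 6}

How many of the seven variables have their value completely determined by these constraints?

The 7 variables draw from only 7 values {1, 2, 3, 4, 5, 6, 7}, so each is used; only S can be 5, hence S = 5.
R and U share exactly the 2 values {2, 6}; by pigeonhole those values go to them, so strike 2, 6 from O, T.
T's domain is down to {1}, so T = 1. Remove 1 from O, Q.
O must be 7 (only option left). Eliminate 7 elsewhere: P.
Determined: O=7, S=5, T=1. The other variables each still have more than one consistent value. That makes 3.

3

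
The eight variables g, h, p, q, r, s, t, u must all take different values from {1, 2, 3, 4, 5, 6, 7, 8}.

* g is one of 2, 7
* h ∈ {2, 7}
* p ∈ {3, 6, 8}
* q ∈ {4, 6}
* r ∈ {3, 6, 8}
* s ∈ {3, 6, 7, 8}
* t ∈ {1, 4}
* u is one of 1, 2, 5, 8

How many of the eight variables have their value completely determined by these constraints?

The 8 variables together cover exactly {1, 2, 3, 4, 5, 6, 7, 8} — 8 values for 8 variables — and 5 appears only in u's list, so u = 5.
The 7 still-open variables draw from only 7 values {1, 2, 3, 4, 6, 7, 8}, so each is used; only t can be 1, hence t = 1.
The 6 still-open variables draw from only 6 values {2, 3, 4, 6, 7, 8}, so each is used; only q can be 4, hence q = 4.
The 2 variables g and h are confined to {2, 7}, which locks those values in; drop them from s.
Determined: q=4, t=1, u=5. The other variables each still have more than one consistent value. That makes 3.

3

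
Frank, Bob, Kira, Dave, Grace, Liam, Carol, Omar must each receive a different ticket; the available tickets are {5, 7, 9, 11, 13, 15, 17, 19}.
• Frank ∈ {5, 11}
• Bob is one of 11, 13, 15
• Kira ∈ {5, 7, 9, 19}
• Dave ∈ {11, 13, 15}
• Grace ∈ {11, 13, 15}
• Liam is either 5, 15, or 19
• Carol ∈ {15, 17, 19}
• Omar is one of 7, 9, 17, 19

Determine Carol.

17

Bob, Dave, Grace between them cover only {11, 13, 15} — a naked triple. Remove those values from Frank, Liam, Carol.
Frank has just one choice, so Frank = 5. Eliminate 5 elsewhere: Kira, Liam.
That leaves Liam = 19. Eliminate 19 elsewhere: Kira, Carol, Omar.
So Carol = 17.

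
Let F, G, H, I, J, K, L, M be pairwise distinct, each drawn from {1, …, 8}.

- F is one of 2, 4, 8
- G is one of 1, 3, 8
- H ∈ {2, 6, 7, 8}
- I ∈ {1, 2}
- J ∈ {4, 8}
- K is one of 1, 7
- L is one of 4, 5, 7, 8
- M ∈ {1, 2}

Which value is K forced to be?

The 8 variables draw from only 8 values {1, 2, 3, 4, 5, 6, 7, 8}, so each is used; only G can be 3, hence G = 3.
The 7 still-open variables together cover exactly {1, 2, 4, 5, 6, 7, 8} — 7 values for 7 variables — and 5 appears only in L's list, so L = 5.
The 6 still-open variables draw from only 6 values {1, 2, 4, 6, 7, 8}, so each is used; only H can be 6, hence H = 6.
Among the 5 still-open variables, 7 fits only K (and all 5 values in {1, 2, 4, 7, 8} must be used), so K = 7.

7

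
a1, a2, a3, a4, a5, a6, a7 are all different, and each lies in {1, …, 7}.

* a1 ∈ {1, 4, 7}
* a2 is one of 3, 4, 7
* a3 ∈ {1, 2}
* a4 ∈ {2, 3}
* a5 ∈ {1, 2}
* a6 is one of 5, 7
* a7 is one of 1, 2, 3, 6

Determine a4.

3

The 7 variables draw from only 7 values {1, 2, 3, 4, 5, 6, 7}, so each is used; only a6 can be 5, hence a6 = 5.
Among the 6 still-open variables, 6 fits only a7 (and all 6 values in {1, 2, 3, 4, 6, 7} must be used), so a7 = 6.
The 2 variables a3 and a5 are confined to {1, 2}, which locks those values in; drop them from a1, a4.
So a4 = 3.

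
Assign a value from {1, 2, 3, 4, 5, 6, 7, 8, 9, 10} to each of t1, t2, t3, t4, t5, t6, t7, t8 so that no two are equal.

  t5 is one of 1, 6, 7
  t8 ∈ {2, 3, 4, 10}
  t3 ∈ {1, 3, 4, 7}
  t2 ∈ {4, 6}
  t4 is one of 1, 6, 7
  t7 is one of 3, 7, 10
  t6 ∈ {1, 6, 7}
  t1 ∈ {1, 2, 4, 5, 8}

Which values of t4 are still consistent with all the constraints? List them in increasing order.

t4, t5, t6 share exactly the 3 values {1, 6, 7}; by pigeonhole those values go to them, so strike 1, 6, 7 from t1, t2, t3, t7.
t2 has just one choice, so t2 = 4. So t1, t3, t8 can't be 4.
t3 has just one choice, so t3 = 3. So t7, t8 can't be 3.
t7 must be 10 (only option left). Eliminate 10 elsewhere: t8.
t8 must be 2 (only option left). Remove 2 from t1.
No further eliminations apply; t4 can still be any of 1, 6, 7.

1, 6, 7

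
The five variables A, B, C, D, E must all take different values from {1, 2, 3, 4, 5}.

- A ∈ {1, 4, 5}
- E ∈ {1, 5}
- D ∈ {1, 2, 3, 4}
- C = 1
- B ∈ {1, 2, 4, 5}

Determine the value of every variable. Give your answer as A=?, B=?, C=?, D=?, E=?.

A=4, B=2, C=1, D=3, E=5

C's domain is down to {1}, so C = 1. Remove 1 from A, B, D, E.
E must be 5 (only option left). Remove 5 from A, B.
A's domain is down to {4}, so A = 4. Eliminate 4 elsewhere: B, D.
B has just one choice, so B = 2. So D can't be 2.
D must be 3 (only option left).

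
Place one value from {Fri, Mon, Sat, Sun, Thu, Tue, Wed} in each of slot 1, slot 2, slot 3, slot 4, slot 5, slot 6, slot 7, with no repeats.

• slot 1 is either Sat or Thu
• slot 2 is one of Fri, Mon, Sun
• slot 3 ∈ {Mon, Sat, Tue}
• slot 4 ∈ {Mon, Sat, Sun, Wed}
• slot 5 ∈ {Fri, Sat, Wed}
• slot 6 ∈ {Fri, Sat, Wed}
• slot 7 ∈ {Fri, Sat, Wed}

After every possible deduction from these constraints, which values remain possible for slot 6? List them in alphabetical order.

Fri, Sat, Wed

The 7 variables draw from only 7 values {Fri, Mon, Sat, Sun, Thu, Tue, Wed}, so each is used; only slot 1 can be Thu, hence slot 1 = Thu.
Among the 6 still-open variables, Tue fits only slot 3 (and all 6 values in {Fri, Mon, Sat, Sun, Tue, Wed} must be used), so slot 3 = Tue.
slot 5, slot 6, slot 7 share exactly the 3 values {Fri, Sat, Wed}; by pigeonhole those values go to them, so strike Fri, Sat, Wed from slot 2, slot 4.
No further eliminations apply; slot 6 can still be any of Fri, Sat, Wed.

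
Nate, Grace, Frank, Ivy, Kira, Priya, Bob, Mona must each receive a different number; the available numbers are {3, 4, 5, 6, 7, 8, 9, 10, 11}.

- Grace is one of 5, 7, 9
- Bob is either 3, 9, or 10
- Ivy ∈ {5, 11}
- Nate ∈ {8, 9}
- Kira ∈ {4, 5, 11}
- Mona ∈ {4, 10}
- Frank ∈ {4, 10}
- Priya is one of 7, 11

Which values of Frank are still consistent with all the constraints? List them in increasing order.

4, 10

Among the 8 variables, 3 fits only Bob (and all 8 values in {3, 4, 5, 7, 8, 9, 10, 11} must be used), so Bob = 3.
Among the 7 still-open variables, 8 fits only Nate (and all 7 values in {4, 5, 7, 8, 9, 10, 11} must be used), so Nate = 8.
Among the 6 still-open variables, 9 fits only Grace (and all 6 values in {4, 5, 7, 9, 10, 11} must be used), so Grace = 9.
The 5 still-open variables together cover exactly {4, 5, 7, 10, 11} — 5 values for 5 variables — and 7 appears only in Priya's list, so Priya = 7.
Frank and Mona share exactly the 2 values {4, 10}; by pigeonhole those values go to them, so strike 4, 10 from Kira.
No further eliminations apply; Frank can still be any of 4, 10.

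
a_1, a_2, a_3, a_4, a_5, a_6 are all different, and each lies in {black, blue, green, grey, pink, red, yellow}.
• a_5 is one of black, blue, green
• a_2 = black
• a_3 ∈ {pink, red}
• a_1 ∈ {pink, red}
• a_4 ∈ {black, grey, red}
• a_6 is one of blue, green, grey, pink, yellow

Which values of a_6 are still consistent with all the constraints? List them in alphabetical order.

a_2 has just one choice, so a_2 = black. Eliminate black elsewhere: a_4, a_5.
a_1 and a_3 share exactly the 2 values {pink, red}; by pigeonhole those values go to them, so strike pink, red from a_4, a_6.
That leaves a_4 = grey. Eliminate grey elsewhere: a_6.
No further eliminations apply; a_6 can still be any of blue, green, yellow.

blue, green, yellow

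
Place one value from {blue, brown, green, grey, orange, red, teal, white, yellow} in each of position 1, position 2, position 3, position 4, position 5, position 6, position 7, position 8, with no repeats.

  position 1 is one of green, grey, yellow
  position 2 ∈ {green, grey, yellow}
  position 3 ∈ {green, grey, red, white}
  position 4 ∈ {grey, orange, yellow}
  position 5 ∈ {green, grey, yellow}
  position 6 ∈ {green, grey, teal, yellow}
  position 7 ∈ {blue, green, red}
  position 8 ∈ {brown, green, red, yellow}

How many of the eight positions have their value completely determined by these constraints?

The 3 variables position 1, position 2, position 5 are confined to {green, grey, yellow}, which locks those values in; drop them from position 3, position 4, position 6, position 7, position 8.
That leaves position 4 = orange.
position 6 must be teal (only option left).
Determined: position 4=orange, position 6=teal. The other positions each still have more than one consistent value. That makes 2.

2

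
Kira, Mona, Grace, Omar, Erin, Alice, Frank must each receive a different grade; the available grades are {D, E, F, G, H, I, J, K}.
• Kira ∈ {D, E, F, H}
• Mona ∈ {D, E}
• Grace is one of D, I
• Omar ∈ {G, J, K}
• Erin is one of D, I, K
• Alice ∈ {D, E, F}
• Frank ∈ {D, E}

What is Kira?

Mona and Frank share exactly the 2 values {D, E}; by pigeonhole those values go to them, so strike D, E from Kira, Grace, Erin, Alice.
Grace's domain is down to {I}, so Grace = I. Eliminate I elsewhere: Erin.
Erin's domain is down to {K}, so Erin = K. So Omar can't be K.
Alice has just one choice, so Alice = F. Eliminate F elsewhere: Kira.
So Kira = H.

H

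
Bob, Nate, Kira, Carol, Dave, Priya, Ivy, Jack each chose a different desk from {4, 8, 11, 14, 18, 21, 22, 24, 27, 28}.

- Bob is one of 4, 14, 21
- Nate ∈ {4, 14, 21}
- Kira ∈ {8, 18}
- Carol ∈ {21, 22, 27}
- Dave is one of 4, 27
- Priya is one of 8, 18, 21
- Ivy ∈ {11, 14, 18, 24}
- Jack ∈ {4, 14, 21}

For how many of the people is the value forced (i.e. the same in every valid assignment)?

2

The 3 variables Bob, Nate, Jack are confined to {4, 14, 21}, which locks those values in; drop them from Carol, Dave, Priya, Ivy.
Dave must be 27 (only option left). Remove 27 from Carol.
Carol's domain is down to {22}, so Carol = 22.
Kira and Priya share exactly the 2 values {8, 18}; by pigeonhole those values go to them, so strike 8, 18 from Ivy.
Determined: Carol=22, Dave=27. The other people each still have more than one consistent value. That makes 2.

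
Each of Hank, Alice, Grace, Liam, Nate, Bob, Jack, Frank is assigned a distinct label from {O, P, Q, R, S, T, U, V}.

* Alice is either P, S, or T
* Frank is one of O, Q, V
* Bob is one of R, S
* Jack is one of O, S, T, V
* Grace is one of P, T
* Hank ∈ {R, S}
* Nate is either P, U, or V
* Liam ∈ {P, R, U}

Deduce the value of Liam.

The 8 variables together cover exactly {O, P, Q, R, S, T, U, V} — 8 values for 8 variables — and Q appears only in Frank's list, so Frank = Q.
Among the 7 still-open variables, O fits only Jack (and all 7 values in {O, P, R, S, T, U, V} must be used), so Jack = O.
The 6 still-open variables draw from only 6 values {P, R, S, T, U, V}, so each is used; only Nate can be V, hence Nate = V.
Among the 5 still-open variables, U fits only Liam (and all 5 values in {P, R, S, T, U} must be used), so Liam = U.

U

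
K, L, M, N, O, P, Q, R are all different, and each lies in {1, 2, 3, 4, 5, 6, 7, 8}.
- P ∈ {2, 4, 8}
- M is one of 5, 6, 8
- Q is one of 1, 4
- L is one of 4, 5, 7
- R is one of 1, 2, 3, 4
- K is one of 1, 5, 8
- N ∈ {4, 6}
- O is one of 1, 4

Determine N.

The 8 variables together cover exactly {1, 2, 3, 4, 5, 6, 7, 8} — 8 values for 8 variables — and 3 appears only in R's list, so R = 3.
The 7 still-open variables together cover exactly {1, 2, 4, 5, 6, 7, 8} — 7 values for 7 variables — and 2 appears only in P's list, so P = 2.
Among the 6 still-open variables, 7 fits only L (and all 6 values in {1, 4, 5, 6, 7, 8} must be used), so L = 7.
O and Q share exactly the 2 values {1, 4}; by pigeonhole those values go to them, so strike 1, 4 from K, N.
So N = 6.

6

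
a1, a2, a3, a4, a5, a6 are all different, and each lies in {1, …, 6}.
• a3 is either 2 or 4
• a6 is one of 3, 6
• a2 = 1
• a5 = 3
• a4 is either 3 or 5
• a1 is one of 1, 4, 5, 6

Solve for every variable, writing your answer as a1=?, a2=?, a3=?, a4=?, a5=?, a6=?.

a2 has just one choice, so a2 = 1. So a1 can't be 1.
a5 has just one choice, so a5 = 3. Eliminate 3 elsewhere: a4, a6.
a6 must be 6 (only option left). Strike 6 from a1.
a4 has just one choice, so a4 = 5. Remove 5 from a1.
That leaves a1 = 4. So a3 can't be 4.
That leaves a3 = 2.

a1=4, a2=1, a3=2, a4=5, a5=3, a6=6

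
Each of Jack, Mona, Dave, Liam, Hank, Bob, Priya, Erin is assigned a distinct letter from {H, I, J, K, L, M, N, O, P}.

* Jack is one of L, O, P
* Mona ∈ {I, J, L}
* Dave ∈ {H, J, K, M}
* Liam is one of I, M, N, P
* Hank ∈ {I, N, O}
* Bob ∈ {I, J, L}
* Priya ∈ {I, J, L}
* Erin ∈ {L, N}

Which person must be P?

Mona, Bob, Priya between them cover only {I, J, L} — a naked triple. Remove those values from Jack, Dave, Liam, Hank, Erin.
That leaves Erin = N. So Liam, Hank can't be N.
Hank has just one choice, so Hank = O. Strike O from Jack.
So P goes to Jack.

Jack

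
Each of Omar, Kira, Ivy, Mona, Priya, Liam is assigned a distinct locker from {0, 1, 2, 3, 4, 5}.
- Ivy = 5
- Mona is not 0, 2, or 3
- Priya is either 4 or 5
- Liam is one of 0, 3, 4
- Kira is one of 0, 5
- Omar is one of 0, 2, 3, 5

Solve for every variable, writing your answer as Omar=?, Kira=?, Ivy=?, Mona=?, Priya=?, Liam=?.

Omar=2, Kira=0, Ivy=5, Mona=1, Priya=4, Liam=3

Ivy has just one choice, so Ivy = 5. So Omar, Kira, Mona, Priya can't be 5.
That leaves Priya = 4. Eliminate 4 elsewhere: Mona, Liam.
Kira's domain is down to {0}, so Kira = 0. Remove 0 from Omar, Liam.
Mona has just one choice, so Mona = 1.
Liam has just one choice, so Liam = 3. Eliminate 3 elsewhere: Omar.
Omar has just one choice, so Omar = 2.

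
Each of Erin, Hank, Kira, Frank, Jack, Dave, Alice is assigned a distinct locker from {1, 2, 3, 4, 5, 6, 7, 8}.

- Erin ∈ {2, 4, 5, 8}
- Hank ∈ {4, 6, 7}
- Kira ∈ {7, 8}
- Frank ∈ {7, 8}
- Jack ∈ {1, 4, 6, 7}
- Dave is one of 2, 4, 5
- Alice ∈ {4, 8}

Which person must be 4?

Alice

Among the 7 variables, 1 fits only Jack (and all 7 values in {1, 2, 4, 5, 6, 7, 8} must be used), so Jack = 1.
The 6 still-open variables together cover exactly {2, 4, 5, 6, 7, 8} — 6 values for 6 variables — and 6 appears only in Hank's list, so Hank = 6.
Kira and Frank between them cover only {7, 8} — a naked pair. Remove those values from Erin, Alice.
So 4 goes to Alice.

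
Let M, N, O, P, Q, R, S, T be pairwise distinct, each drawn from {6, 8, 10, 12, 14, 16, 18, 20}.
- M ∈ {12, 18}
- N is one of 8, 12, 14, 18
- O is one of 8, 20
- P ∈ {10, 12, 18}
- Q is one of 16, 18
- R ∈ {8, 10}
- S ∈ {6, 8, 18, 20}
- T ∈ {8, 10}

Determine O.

The 8 variables draw from only 8 values {6, 8, 10, 12, 14, 16, 18, 20}, so each is used; only S can be 6, hence S = 6.
Among the 7 still-open variables, 14 fits only N (and all 7 values in {8, 10, 12, 14, 16, 18, 20} must be used), so N = 14.
Among the 6 still-open variables, 16 fits only Q (and all 6 values in {8, 10, 12, 16, 18, 20} must be used), so Q = 16.
Among the 5 still-open variables, 20 fits only O (and all 5 values in {8, 10, 12, 18, 20} must be used), so O = 20.

20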